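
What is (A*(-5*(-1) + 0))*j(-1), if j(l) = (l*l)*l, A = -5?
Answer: 25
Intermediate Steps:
j(l) = l**3 (j(l) = l**2*l = l**3)
(A*(-5*(-1) + 0))*j(-1) = -5*(-5*(-1) + 0)*(-1)**3 = -5*(5 + 0)*(-1) = -5*5*(-1) = -25*(-1) = 25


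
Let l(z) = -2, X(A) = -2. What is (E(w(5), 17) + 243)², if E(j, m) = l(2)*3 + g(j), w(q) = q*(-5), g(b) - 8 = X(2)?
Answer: 59049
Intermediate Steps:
g(b) = 6 (g(b) = 8 - 2 = 6)
w(q) = -5*q
E(j, m) = 0 (E(j, m) = -2*3 + 6 = -6 + 6 = 0)
(E(w(5), 17) + 243)² = (0 + 243)² = 243² = 59049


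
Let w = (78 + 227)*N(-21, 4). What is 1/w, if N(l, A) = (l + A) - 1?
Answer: -1/5490 ≈ -0.00018215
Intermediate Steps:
N(l, A) = -1 + A + l (N(l, A) = (A + l) - 1 = -1 + A + l)
w = -5490 (w = (78 + 227)*(-1 + 4 - 21) = 305*(-18) = -5490)
1/w = 1/(-5490) = -1/5490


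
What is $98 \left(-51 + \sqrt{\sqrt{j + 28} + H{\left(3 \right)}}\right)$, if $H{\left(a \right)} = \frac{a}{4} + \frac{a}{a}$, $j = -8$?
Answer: $-4998 + 49 \sqrt{7 + 8 \sqrt{5}} \approx -4753.5$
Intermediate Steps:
$H{\left(a \right)} = 1 + \frac{a}{4}$ ($H{\left(a \right)} = a \frac{1}{4} + 1 = \frac{a}{4} + 1 = 1 + \frac{a}{4}$)
$98 \left(-51 + \sqrt{\sqrt{j + 28} + H{\left(3 \right)}}\right) = 98 \left(-51 + \sqrt{\sqrt{-8 + 28} + \left(1 + \frac{1}{4} \cdot 3\right)}\right) = 98 \left(-51 + \sqrt{\sqrt{20} + \left(1 + \frac{3}{4}\right)}\right) = 98 \left(-51 + \sqrt{2 \sqrt{5} + \frac{7}{4}}\right) = 98 \left(-51 + \sqrt{\frac{7}{4} + 2 \sqrt{5}}\right) = -4998 + 98 \sqrt{\frac{7}{4} + 2 \sqrt{5}}$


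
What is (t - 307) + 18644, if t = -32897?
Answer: -14560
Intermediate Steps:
(t - 307) + 18644 = (-32897 - 307) + 18644 = -33204 + 18644 = -14560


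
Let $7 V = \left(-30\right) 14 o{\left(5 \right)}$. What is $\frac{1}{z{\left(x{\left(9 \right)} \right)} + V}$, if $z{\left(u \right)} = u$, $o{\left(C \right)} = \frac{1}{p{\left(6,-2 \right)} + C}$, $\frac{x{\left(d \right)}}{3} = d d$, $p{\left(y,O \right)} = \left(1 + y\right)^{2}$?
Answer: $\frac{9}{2177} \approx 0.0041341$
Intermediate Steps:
$x{\left(d \right)} = 3 d^{2}$ ($x{\left(d \right)} = 3 d d = 3 d^{2}$)
$o{\left(C \right)} = \frac{1}{49 + C}$ ($o{\left(C \right)} = \frac{1}{\left(1 + 6\right)^{2} + C} = \frac{1}{7^{2} + C} = \frac{1}{49 + C}$)
$V = - \frac{10}{9}$ ($V = \frac{\left(-30\right) 14 \frac{1}{49 + 5}}{7} = \frac{\left(-420\right) \frac{1}{54}}{7} = \frac{1}{7} \left(- \frac{70}{9}\right) = - \frac{10}{9} \approx -1.1111$)
$\frac{1}{z{\left(x{\left(9 \right)} \right)} + V} = \frac{1}{3 \cdot 9^{2} - \frac{10}{9}} = \frac{1}{3 \cdot 81 - \frac{10}{9}} = \frac{1}{243 - \frac{10}{9}} = \frac{1}{\frac{2177}{9}} = \frac{9}{2177}$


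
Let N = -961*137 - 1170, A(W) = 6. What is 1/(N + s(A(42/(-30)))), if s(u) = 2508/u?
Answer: -1/132409 ≈ -7.5524e-6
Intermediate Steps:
N = -132827 (N = -131657 - 1170 = -132827)
1/(N + s(A(42/(-30)))) = 1/(-132827 + 2508/6) = 1/(-132827 + 2508*(1/6)) = 1/(-132827 + 418) = 1/(-132409) = -1/132409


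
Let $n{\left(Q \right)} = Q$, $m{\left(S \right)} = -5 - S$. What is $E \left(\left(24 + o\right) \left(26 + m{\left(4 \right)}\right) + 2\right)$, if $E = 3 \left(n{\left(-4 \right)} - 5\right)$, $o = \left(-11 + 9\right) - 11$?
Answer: $-5103$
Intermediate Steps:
$o = -13$ ($o = -2 - 11 = -13$)
$E = -27$ ($E = 3 \left(-4 - 5\right) = 3 \left(-9\right) = -27$)
$E \left(\left(24 + o\right) \left(26 + m{\left(4 \right)}\right) + 2\right) = - 27 \left(\left(24 - 13\right) \left(26 - 9\right) + 2\right) = - 27 \left(11 \left(26 - 9\right) + 2\right) = - 27 \left(11 \cdot 17 + 2\right) = - 27 \left(187 + 2\right) = \left(-27\right) 189 = -5103$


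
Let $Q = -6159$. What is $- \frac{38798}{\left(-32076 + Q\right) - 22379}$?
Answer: $\frac{19399}{30307} \approx 0.64008$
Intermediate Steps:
$- \frac{38798}{\left(-32076 + Q\right) - 22379} = - \frac{38798}{\left(-32076 - 6159\right) - 22379} = - \frac{38798}{-38235 - 22379} = - \frac{38798}{-60614} = \left(-38798\right) \left(- \frac{1}{60614}\right) = \frac{19399}{30307}$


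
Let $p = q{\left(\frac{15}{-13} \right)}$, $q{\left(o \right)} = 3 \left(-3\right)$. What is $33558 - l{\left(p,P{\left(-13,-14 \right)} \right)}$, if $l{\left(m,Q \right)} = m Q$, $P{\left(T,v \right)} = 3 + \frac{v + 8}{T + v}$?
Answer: $33587$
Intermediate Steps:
$q{\left(o \right)} = -9$
$p = -9$
$P{\left(T,v \right)} = 3 + \frac{8 + v}{T + v}$
$l{\left(m,Q \right)} = Q m$
$33558 - l{\left(p,P{\left(-13,-14 \right)} \right)} = 33558 - \frac{8 + 3 \left(-13\right) + 4 \left(-14\right)}{-13 - 14} \left(-9\right) = 33558 - \frac{8 - 39 - 56}{-27} \left(-9\right) = 33558 - \left(- \frac{1}{27}\right) \left(-87\right) \left(-9\right) = 33558 - \frac{29}{9} \left(-9\right) = 33558 - -29 = 33558 + 29 = 33587$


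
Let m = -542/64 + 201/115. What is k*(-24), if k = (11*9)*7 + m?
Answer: -7576521/460 ≈ -16471.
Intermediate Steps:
m = -24733/3680 (m = -542*1/64 + 201*(1/115) = -271/32 + 201/115 = -24733/3680 ≈ -6.7209)
k = 2525507/3680 (k = (11*9)*7 - 24733/3680 = 99*7 - 24733/3680 = 693 - 24733/3680 = 2525507/3680 ≈ 686.28)
k*(-24) = (2525507/3680)*(-24) = -7576521/460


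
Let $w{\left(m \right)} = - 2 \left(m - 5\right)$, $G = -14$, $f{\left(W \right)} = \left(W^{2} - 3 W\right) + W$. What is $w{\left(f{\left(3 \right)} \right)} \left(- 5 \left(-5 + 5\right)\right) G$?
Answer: $0$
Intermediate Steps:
$f{\left(W \right)} = W^{2} - 2 W$
$w{\left(m \right)} = 10 - 2 m$ ($w{\left(m \right)} = - 2 \left(-5 + m\right) = 10 - 2 m$)
$w{\left(f{\left(3 \right)} \right)} \left(- 5 \left(-5 + 5\right)\right) G = \left(10 - 2 \cdot 3 \left(-2 + 3\right)\right) \left(- 5 \left(-5 + 5\right)\right) \left(-14\right) = \left(10 - 2 \cdot 3 \cdot 1\right) \left(\left(-5\right) 0\right) \left(-14\right) = \left(10 - 6\right) 0 \left(-14\right) = 4 \cdot 0 \left(-14\right) = 0 \left(-14\right) = 0$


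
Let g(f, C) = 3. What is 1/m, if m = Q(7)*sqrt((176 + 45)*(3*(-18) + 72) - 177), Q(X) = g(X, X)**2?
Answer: sqrt(3801)/34209 ≈ 0.0018022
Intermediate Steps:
Q(X) = 9 (Q(X) = 3**2 = 9)
m = 9*sqrt(3801) (m = 9*sqrt((176 + 45)*(3*(-18) + 72) - 177) = 9*sqrt(221*(-54 + 72) - 177) = 9*sqrt(221*18 - 177) = 9*sqrt(3978 - 177) = 9*sqrt(3801) ≈ 554.87)
1/m = 1/(9*sqrt(3801)) = sqrt(3801)/34209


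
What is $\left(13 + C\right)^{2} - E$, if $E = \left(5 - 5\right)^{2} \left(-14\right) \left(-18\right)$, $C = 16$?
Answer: $841$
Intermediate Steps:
$E = 0$ ($E = 0^{2} \left(-14\right) \left(-18\right) = 0 \left(-14\right) \left(-18\right) = 0 \left(-18\right) = 0$)
$\left(13 + C\right)^{2} - E = \left(13 + 16\right)^{2} - 0 = 29^{2} + 0 = 841 + 0 = 841$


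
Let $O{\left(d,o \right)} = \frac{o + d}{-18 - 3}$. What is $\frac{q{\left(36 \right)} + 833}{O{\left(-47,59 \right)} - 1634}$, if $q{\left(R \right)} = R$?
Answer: $- \frac{6083}{11442} \approx -0.53164$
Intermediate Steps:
$O{\left(d,o \right)} = - \frac{d}{21} - \frac{o}{21}$ ($O{\left(d,o \right)} = \frac{d + o}{-21} = \left(d + o\right) \left(- \frac{1}{21}\right) = - \frac{d}{21} - \frac{o}{21}$)
$\frac{q{\left(36 \right)} + 833}{O{\left(-47,59 \right)} - 1634} = \frac{36 + 833}{\left(\left(- \frac{1}{21}\right) \left(-47\right) - \frac{59}{21}\right) - 1634} = \frac{869}{\left(\frac{47}{21} - \frac{59}{21}\right) - 1634} = \frac{869}{- \frac{4}{7} - 1634} = \frac{869}{- \frac{11442}{7}} = 869 \left(- \frac{7}{11442}\right) = - \frac{6083}{11442}$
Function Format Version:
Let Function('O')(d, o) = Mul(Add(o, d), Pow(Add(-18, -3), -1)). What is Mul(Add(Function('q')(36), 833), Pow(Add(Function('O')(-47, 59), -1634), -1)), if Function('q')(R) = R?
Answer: Rational(-6083, 11442) ≈ -0.53164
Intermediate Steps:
Function('O')(d, o) = Add(Mul(Rational(-1, 21), d), Mul(Rational(-1, 21), o)) (Function('O')(d, o) = Mul(Add(d, o), Pow(-21, -1)) = Mul(Add(d, o), Rational(-1, 21)) = Add(Mul(Rational(-1, 21), d), Mul(Rational(-1, 21), o)))
Mul(Add(Function('q')(36), 833), Pow(Add(Function('O')(-47, 59), -1634), -1)) = Mul(Add(36, 833), Pow(Add(Add(Mul(Rational(-1, 21), -47), Mul(Rational(-1, 21), 59)), -1634), -1)) = Mul(869, Pow(Add(Add(Rational(47, 21), Rational(-59, 21)), -1634), -1)) = Mul(869, Pow(Add(Rational(-4, 7), -1634), -1)) = Mul(869, Pow(Rational(-11442, 7), -1)) = Mul(869, Rational(-7, 11442)) = Rational(-6083, 11442)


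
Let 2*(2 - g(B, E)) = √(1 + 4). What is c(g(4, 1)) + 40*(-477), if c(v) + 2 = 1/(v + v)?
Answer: -209898/11 + √5/11 ≈ -19081.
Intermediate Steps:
g(B, E) = 2 - √5/2 (g(B, E) = 2 - √(1 + 4)/2 = 2 - √5/2)
c(v) = -2 + 1/(2*v) (c(v) = -2 + 1/(v + v) = -2 + 1/(2*v))
c(g(4, 1)) + 40*(-477) = (-2 + 1/(2*(2 - √5/2))) + 40*(-477) = (-2 + 1/(2*(2 - √5/2))) - 19080 = -19082 + 1/(2*(2 - √5/2))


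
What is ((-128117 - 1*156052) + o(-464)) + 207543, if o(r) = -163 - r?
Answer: -76325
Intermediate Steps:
((-128117 - 1*156052) + o(-464)) + 207543 = ((-128117 - 1*156052) + (-163 - 1*(-464))) + 207543 = ((-128117 - 156052) + (-163 + 464)) + 207543 = (-284169 + 301) + 207543 = -283868 + 207543 = -76325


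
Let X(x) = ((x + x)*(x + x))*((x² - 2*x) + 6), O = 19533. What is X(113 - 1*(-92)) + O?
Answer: 6996509633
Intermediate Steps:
X(x) = 4*x²*(6 + x² - 2*x) (X(x) = ((2*x)*(2*x))*(6 + x² - 2*x) = (4*x²)*(6 + x² - 2*x) = 4*x²*(6 + x² - 2*x))
X(113 - 1*(-92)) + O = 4*(113 - 1*(-92))²*(6 + (113 - 1*(-92))² - 2*(113 - 1*(-92))) + 19533 = 4*(113 + 92)²*(6 + (113 + 92)² - 2*(113 + 92)) + 19533 = 4*205²*(6 + 205² - 2*205) + 19533 = 4*42025*(6 + 42025 - 410) + 19533 = 4*42025*41621 + 19533 = 6996490100 + 19533 = 6996509633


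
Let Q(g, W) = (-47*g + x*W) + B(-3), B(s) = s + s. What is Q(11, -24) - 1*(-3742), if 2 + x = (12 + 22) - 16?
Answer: 2835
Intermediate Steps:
B(s) = 2*s
x = 16 (x = -2 + ((12 + 22) - 16) = -2 + (34 - 16) = -2 + 18 = 16)
Q(g, W) = -6 - 47*g + 16*W (Q(g, W) = (-47*g + 16*W) + 2*(-3) = (-47*g + 16*W) - 6 = -6 - 47*g + 16*W)
Q(11, -24) - 1*(-3742) = (-6 - 47*11 + 16*(-24)) - 1*(-3742) = (-6 - 517 - 384) + 3742 = -907 + 3742 = 2835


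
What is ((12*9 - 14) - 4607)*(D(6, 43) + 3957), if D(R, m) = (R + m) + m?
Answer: -18273137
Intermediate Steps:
D(R, m) = R + 2*m
((12*9 - 14) - 4607)*(D(6, 43) + 3957) = ((12*9 - 14) - 4607)*((6 + 2*43) + 3957) = ((108 - 14) - 4607)*((6 + 86) + 3957) = (94 - 4607)*(92 + 3957) = -4513*4049 = -18273137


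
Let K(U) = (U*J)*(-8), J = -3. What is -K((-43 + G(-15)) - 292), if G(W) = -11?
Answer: 8304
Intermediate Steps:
K(U) = 24*U (K(U) = (U*(-3))*(-8) = -3*U*(-8) = 24*U)
-K((-43 + G(-15)) - 292) = -24*((-43 - 11) - 292) = -24*(-54 - 292) = -24*(-346) = -1*(-8304) = 8304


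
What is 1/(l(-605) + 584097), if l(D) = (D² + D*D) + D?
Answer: 1/1315542 ≈ 7.6014e-7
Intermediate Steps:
l(D) = D + 2*D² (l(D) = (D² + D²) + D = 2*D² + D = D + 2*D²)
1/(l(-605) + 584097) = 1/(-605*(1 + 2*(-605)) + 584097) = 1/(-605*(1 - 1210) + 584097) = 1/(-605*(-1209) + 584097) = 1/(731445 + 584097) = 1/1315542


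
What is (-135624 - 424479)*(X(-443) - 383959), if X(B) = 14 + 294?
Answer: 214884076053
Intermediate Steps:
X(B) = 308
(-135624 - 424479)*(X(-443) - 383959) = (-135624 - 424479)*(308 - 383959) = -560103*(-383651) = 214884076053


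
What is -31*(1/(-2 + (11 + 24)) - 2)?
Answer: 2015/33 ≈ 61.061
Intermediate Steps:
-31*(1/(-2 + (11 + 24)) - 2) = -31*(1/(-2 + 35) - 2) = -31*(1/33 - 2) = -31*(-65/33) = 2015/33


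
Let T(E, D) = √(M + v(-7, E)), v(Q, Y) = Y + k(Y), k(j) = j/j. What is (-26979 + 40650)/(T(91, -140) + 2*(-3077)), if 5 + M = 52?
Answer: -9347926/4207953 - 1519*√139/4207953 ≈ -2.2257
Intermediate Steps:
M = 47 (M = -5 + 52 = 47)
k(j) = 1
v(Q, Y) = 1 + Y (v(Q, Y) = Y + 1 = 1 + Y)
T(E, D) = √(48 + E) (T(E, D) = √(47 + (1 + E)) = √(48 + E))
(-26979 + 40650)/(T(91, -140) + 2*(-3077)) = (-26979 + 40650)/(√(48 + 91) + 2*(-3077)) = 13671/(√139 - 6154) = 13671/(-6154 + √139)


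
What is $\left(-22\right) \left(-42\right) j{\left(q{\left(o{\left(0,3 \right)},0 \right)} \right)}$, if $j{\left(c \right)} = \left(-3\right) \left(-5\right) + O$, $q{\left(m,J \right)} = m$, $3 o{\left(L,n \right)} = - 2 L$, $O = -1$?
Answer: $12936$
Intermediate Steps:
$o{\left(L,n \right)} = - \frac{2 L}{3}$ ($o{\left(L,n \right)} = \frac{\left(-2\right) L}{3} = - \frac{2 L}{3}$)
$j{\left(c \right)} = 14$ ($j{\left(c \right)} = \left(-3\right) \left(-5\right) - 1 = 15 - 1 = 14$)
$\left(-22\right) \left(-42\right) j{\left(q{\left(o{\left(0,3 \right)},0 \right)} \right)} = \left(-22\right) \left(-42\right) 14 = 924 \cdot 14 = 12936$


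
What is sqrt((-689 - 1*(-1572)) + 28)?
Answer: sqrt(911) ≈ 30.183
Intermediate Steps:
sqrt((-689 - 1*(-1572)) + 28) = sqrt((-689 + 1572) + 28) = sqrt(883 + 28) = sqrt(911)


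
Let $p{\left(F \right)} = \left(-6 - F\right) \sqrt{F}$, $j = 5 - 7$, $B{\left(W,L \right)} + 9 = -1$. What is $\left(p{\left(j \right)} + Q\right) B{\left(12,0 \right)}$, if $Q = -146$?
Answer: $1460 + 40 i \sqrt{2} \approx 1460.0 + 56.569 i$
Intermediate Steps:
$B{\left(W,L \right)} = -10$ ($B{\left(W,L \right)} = -9 - 1 = -10$)
$j = -2$ ($j = 5 - 7 = -2$)
$p{\left(F \right)} = \sqrt{F} \left(-6 - F\right)$
$\left(p{\left(j \right)} + Q\right) B{\left(12,0 \right)} = \left(\sqrt{-2} \left(-6 - -2\right) - 146\right) \left(-10\right) = \left(i \sqrt{2} \left(-6 + 2\right) - 146\right) \left(-10\right) = \left(i \sqrt{2} \left(-4\right) - 146\right) \left(-10\right) = \left(- 4 i \sqrt{2} - 146\right) \left(-10\right) = \left(-146 - 4 i \sqrt{2}\right) \left(-10\right) = 1460 + 40 i \sqrt{2}$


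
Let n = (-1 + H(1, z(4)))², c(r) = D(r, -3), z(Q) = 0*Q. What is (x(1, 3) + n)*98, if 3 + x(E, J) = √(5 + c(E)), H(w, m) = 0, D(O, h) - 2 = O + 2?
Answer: -196 + 98*√10 ≈ 113.90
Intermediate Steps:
z(Q) = 0
D(O, h) = 4 + O (D(O, h) = 2 + (O + 2) = 2 + (2 + O) = 4 + O)
c(r) = 4 + r
x(E, J) = -3 + √(9 + E) (x(E, J) = -3 + √(5 + (4 + E)) = -3 + √(9 + E))
n = 1 (n = (-1 + 0)² = (-1)² = 1)
(x(1, 3) + n)*98 = ((-3 + √(9 + 1)) + 1)*98 = ((-3 + √10) + 1)*98 = (-2 + √10)*98 = -196 + 98*√10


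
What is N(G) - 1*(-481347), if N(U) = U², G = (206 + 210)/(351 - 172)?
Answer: 15423012283/32041 ≈ 4.8135e+5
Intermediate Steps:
G = 416/179 ≈ 2.3240
N(G) - 1*(-481347) = (416/179)² - 1*(-481347) = 173056/32041 + 481347 = 15423012283/32041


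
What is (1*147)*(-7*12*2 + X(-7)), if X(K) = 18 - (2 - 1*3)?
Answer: -21903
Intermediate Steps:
X(K) = 19 (X(K) = 18 - (2 - 3) = 18 - 1*(-1) = 18 + 1 = 19)
(1*147)*(-7*12*2 + X(-7)) = (1*147)*(-7*12*2 + 19) = 147*(-84*2 + 19) = 147*(-168 + 19) = 147*(-149) = -21903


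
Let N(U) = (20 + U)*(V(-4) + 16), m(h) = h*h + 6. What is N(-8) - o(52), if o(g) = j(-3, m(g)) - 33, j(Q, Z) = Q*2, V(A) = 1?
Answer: 243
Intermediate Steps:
m(h) = 6 + h² (m(h) = h² + 6 = 6 + h²)
j(Q, Z) = 2*Q
o(g) = -39 (o(g) = 2*(-3) - 33 = -6 - 33 = -39)
N(U) = 340 + 17*U (N(U) = (20 + U)*(1 + 16) = (20 + U)*17 = 340 + 17*U)
N(-8) - o(52) = (340 + 17*(-8)) - 1*(-39) = (340 - 136) + 39 = 204 + 39 = 243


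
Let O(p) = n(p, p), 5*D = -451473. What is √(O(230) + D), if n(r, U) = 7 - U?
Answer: 2*I*√565735/5 ≈ 300.86*I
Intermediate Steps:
D = -451473/5 (D = (⅕)*(-451473) = -451473/5 ≈ -90295.)
O(p) = 7 - p
√(O(230) + D) = √((7 - 1*230) - 451473/5) = √((7 - 230) - 451473/5) = √(-223 - 451473/5) = √(-452588/5) = 2*I*√565735/5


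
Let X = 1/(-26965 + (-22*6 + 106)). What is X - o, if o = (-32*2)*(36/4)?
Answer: 15546815/26991 ≈ 576.00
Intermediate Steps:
X = -1/26991 (X = 1/(-26965 + (-132 + 106)) = 1/(-26965 - 26) = 1/(-26991) = -1/26991 ≈ -3.7049e-5)
o = -576 (o = -2304/4 = -64*9 = -576)
X - o = -1/26991 - 1*(-576) = -1/26991 + 576 = 15546815/26991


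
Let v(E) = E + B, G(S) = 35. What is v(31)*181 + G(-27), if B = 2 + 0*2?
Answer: 6008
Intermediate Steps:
B = 2 (B = 2 + 0 = 2)
v(E) = 2 + E (v(E) = E + 2 = 2 + E)
v(31)*181 + G(-27) = (2 + 31)*181 + 35 = 33*181 + 35 = 5973 + 35 = 6008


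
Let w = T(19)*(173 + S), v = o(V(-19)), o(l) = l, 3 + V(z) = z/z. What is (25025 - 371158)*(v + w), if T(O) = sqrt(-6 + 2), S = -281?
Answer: 692266 + 74764728*I ≈ 6.9227e+5 + 7.4765e+7*I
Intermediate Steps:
V(z) = -2 (V(z) = -3 + z/z = -3 + 1 = -2)
T(O) = 2*I (T(O) = sqrt(-4) = 2*I)
v = -2
w = -216*I (w = (2*I)*(173 - 281) = (2*I)*(-108) = -216*I ≈ -216.0*I)
(25025 - 371158)*(v + w) = (25025 - 371158)*(-2 - 216*I) = -346133*(-2 - 216*I) = 692266 + 74764728*I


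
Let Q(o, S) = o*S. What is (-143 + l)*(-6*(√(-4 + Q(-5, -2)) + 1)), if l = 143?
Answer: 0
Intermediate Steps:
Q(o, S) = S*o
(-143 + l)*(-6*(√(-4 + Q(-5, -2)) + 1)) = (-143 + 143)*(-6*(√(-4 - 2*(-5)) + 1)) = 0*(-6*(√(-4 + 10) + 1)) = 0*(-6*(√6 + 1)) = 0*(-6*(1 + √6)) = 0*(-6 - 6*√6) = 0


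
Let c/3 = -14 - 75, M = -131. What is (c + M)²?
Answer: 158404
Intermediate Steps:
c = -267 (c = 3*(-14 - 75) = 3*(-89) = -267)
(c + M)² = (-267 - 131)² = (-398)² = 158404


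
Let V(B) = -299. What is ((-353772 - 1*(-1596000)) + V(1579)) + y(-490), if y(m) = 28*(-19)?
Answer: 1241397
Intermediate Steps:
y(m) = -532
((-353772 - 1*(-1596000)) + V(1579)) + y(-490) = ((-353772 - 1*(-1596000)) - 299) - 532 = ((-353772 + 1596000) - 299) - 532 = (1242228 - 299) - 532 = 1241929 - 532 = 1241397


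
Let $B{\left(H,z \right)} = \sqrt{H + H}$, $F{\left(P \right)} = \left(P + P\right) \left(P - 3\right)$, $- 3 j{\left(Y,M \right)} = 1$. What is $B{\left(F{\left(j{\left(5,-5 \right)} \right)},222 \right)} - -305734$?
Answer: $305734 + \frac{2 \sqrt{10}}{3} \approx 3.0574 \cdot 10^{5}$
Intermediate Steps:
$j{\left(Y,M \right)} = - \frac{1}{3}$ ($j{\left(Y,M \right)} = \left(- \frac{1}{3}\right) 1 = - \frac{1}{3}$)
$F{\left(P \right)} = 2 P \left(-3 + P\right)$
$B{\left(H,z \right)} = \sqrt{2} \sqrt{H}$ ($B{\left(H,z \right)} = \sqrt{2 H} = \sqrt{2} \sqrt{H}$)
$B{\left(F{\left(j{\left(5,-5 \right)} \right)},222 \right)} - -305734 = \sqrt{2} \sqrt{2 \left(- \frac{1}{3}\right) \left(-3 - \frac{1}{3}\right)} - -305734 = \sqrt{2} \sqrt{2 \left(- \frac{1}{3}\right) \left(- \frac{10}{3}\right)} + 305734 = \sqrt{2} \sqrt{\frac{20}{9}} + 305734 = \sqrt{2} \frac{2 \sqrt{5}}{3} + 305734 = \frac{2 \sqrt{10}}{3} + 305734 = 305734 + \frac{2 \sqrt{10}}{3}$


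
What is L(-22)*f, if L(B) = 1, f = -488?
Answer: -488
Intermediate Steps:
L(-22)*f = 1*(-488) = -488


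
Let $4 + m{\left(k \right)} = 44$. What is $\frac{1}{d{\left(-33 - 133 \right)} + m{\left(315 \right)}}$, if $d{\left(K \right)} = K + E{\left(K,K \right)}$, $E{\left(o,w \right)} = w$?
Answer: $- \frac{1}{292} \approx -0.0034247$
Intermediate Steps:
$m{\left(k \right)} = 40$ ($m{\left(k \right)} = -4 + 44 = 40$)
$d{\left(K \right)} = 2 K$ ($d{\left(K \right)} = K + K = 2 K$)
$\frac{1}{d{\left(-33 - 133 \right)} + m{\left(315 \right)}} = \frac{1}{2 \left(-33 - 133\right) + 40} = \frac{1}{2 \left(-166\right) + 40} = \frac{1}{-332 + 40} = \frac{1}{-292} = - \frac{1}{292}$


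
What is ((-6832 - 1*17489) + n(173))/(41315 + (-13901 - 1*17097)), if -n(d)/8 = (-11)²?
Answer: -1331/543 ≈ -2.4512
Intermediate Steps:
n(d) = -968 (n(d) = -8*(-11)² = -8*121 = -968)
((-6832 - 1*17489) + n(173))/(41315 + (-13901 - 1*17097)) = ((-6832 - 1*17489) - 968)/(41315 + (-13901 - 1*17097)) = ((-6832 - 17489) - 968)/(41315 + (-13901 - 17097)) = (-24321 - 968)/(41315 - 30998) = -25289/10317 = -25289*1/10317 = -1331/543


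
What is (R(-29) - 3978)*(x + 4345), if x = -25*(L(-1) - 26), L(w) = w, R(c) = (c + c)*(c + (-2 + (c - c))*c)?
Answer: -28413200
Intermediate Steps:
R(c) = -2*c² (R(c) = (2*c)*(c + (-2 + 0)*c) = (2*c)*(c - 2*c) = (2*c)*(-c) = -2*c²)
x = 675 (x = -25*(-1 - 26) = -25*(-27) = 675)
(R(-29) - 3978)*(x + 4345) = (-2*(-29)² - 3978)*(675 + 4345) = (-2*841 - 3978)*5020 = (-1682 - 3978)*5020 = -5660*5020 = -28413200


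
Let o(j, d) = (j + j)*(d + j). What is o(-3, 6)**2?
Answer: 324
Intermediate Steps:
o(j, d) = 2*j*(d + j) (o(j, d) = (2*j)*(d + j) = 2*j*(d + j))
o(-3, 6)**2 = (2*(-3)*(6 - 3))**2 = (2*(-3)*3)**2 = (-18)**2 = 324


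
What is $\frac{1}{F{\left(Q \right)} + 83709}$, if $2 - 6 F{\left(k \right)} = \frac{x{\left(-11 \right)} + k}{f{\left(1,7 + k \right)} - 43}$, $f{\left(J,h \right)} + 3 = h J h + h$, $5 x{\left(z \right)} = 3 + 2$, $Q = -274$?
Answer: $\frac{425856}{35648122129} \approx 1.1946 \cdot 10^{-5}$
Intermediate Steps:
$x{\left(z \right)} = 1$ ($x{\left(z \right)} = \frac{3 + 2}{5} = \frac{1}{5} \cdot 5 = 1$)
$f{\left(J,h \right)} = -3 + h + J h^{2}$ ($f{\left(J,h \right)} = -3 + \left(h J h + h\right) = -3 + \left(J h h + h\right) = -3 + \left(J h^{2} + h\right) = -3 + \left(h + J h^{2}\right) = -3 + h + J h^{2}$)
$F{\left(k \right)} = \frac{1}{3} - \frac{1 + k}{6 \left(-39 + k + \left(7 + k\right)^{2}\right)}$ ($F{\left(k \right)} = \frac{1}{3} - \frac{\left(1 + k\right) \frac{1}{\left(-3 + \left(7 + k\right) + 1 \left(7 + k\right)^{2}\right) - 43}}{6} = \frac{1}{3} - \frac{\left(1 + k\right) \frac{1}{\left(-3 + \left(7 + k\right) + \left(7 + k\right)^{2}\right) - 43}}{6} = \frac{1}{3} - \frac{\left(1 + k\right) \frac{1}{\left(4 + k + \left(7 + k\right)^{2}\right) - 43}}{6} = \frac{1}{3} - \frac{\left(1 + k\right) \frac{1}{-39 + k + \left(7 + k\right)^{2}}}{6} = \frac{1}{3} - \frac{\frac{1}{-39 + k + \left(7 + k\right)^{2}} \left(1 + k\right)}{6} = \frac{1}{3} - \frac{1 + k}{6 \left(-39 + k + \left(7 + k\right)^{2}\right)}$)
$\frac{1}{F{\left(Q \right)} + 83709} = \frac{1}{\frac{19 + 2 \left(-274\right)^{2} + 29 \left(-274\right)}{6 \left(10 + \left(-274\right)^{2} + 15 \left(-274\right)\right)} + 83709} = \frac{1}{\frac{19 + 2 \cdot 75076 - 7946}{6 \left(10 + 75076 - 4110\right)} + 83709} = \frac{1}{\frac{19 + 150152 - 7946}{6 \cdot 70976} + 83709} = \frac{1}{\frac{1}{6} \cdot \frac{1}{70976} \cdot 142225 + 83709} = \frac{1}{\frac{142225}{425856} + 83709} = \frac{1}{\frac{35648122129}{425856}} = \frac{425856}{35648122129}$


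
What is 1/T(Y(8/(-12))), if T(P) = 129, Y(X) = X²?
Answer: 1/129 ≈ 0.0077519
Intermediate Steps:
1/T(Y(8/(-12))) = 1/129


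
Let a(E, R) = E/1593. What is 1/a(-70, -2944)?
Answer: -1593/70 ≈ -22.757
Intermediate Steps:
a(E, R) = E/1593 (a(E, R) = E*(1/1593) = E/1593)
1/a(-70, -2944) = 1/((1/1593)*(-70)) = 1/(-70/1593) = -1593/70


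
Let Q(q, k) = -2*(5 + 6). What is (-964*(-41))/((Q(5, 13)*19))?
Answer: -19762/209 ≈ -94.555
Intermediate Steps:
Q(q, k) = -22 (Q(q, k) = -2*11 = -22)
(-964*(-41))/((Q(5, 13)*19)) = (-964*(-41))/((-22*19)) = 39524/(-418) = 39524*(-1/418) = -19762/209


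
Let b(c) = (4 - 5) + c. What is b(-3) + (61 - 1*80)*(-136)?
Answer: 2580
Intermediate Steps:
b(c) = -1 + c
b(-3) + (61 - 1*80)*(-136) = (-1 - 3) + (61 - 1*80)*(-136) = -4 + (61 - 80)*(-136) = -4 - 19*(-136) = -4 + 2584 = 2580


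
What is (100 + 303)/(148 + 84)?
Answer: 403/232 ≈ 1.7371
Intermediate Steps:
(100 + 303)/(148 + 84) = 403/232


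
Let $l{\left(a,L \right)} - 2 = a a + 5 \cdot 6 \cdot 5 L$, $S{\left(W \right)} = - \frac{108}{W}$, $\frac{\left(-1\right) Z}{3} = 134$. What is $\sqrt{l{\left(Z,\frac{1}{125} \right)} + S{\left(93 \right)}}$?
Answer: $\frac{22 \sqrt{8021870}}{155} \approx 402.0$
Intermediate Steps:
$Z = -402$ ($Z = \left(-3\right) 134 = -402$)
$l{\left(a,L \right)} = 2 + a^{2} + 150 L$ ($l{\left(a,L \right)} = 2 + \left(a a + 5 \cdot 6 \cdot 5 L\right) = 2 + \left(a^{2} + 30 \cdot 5 L\right) = 2 + \left(a^{2} + 150 L\right) = 2 + a^{2} + 150 L$)
$\sqrt{l{\left(Z,\frac{1}{125} \right)} + S{\left(93 \right)}} = \sqrt{\left(2 + \left(-402\right)^{2} + \frac{150}{125}\right) - \frac{108}{93}} = \sqrt{\left(2 + 161604 + 150 \cdot \frac{1}{125}\right) - \frac{36}{31}} = \sqrt{\left(2 + 161604 + \frac{6}{5}\right) - \frac{36}{31}} = \sqrt{\frac{808036}{5} - \frac{36}{31}} = \sqrt{\frac{25048936}{155}} = \frac{22 \sqrt{8021870}}{155}$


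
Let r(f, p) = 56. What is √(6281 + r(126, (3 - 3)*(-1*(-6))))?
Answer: √6337 ≈ 79.605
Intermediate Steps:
√(6281 + r(126, (3 - 3)*(-1*(-6)))) = √(6281 + 56) = √6337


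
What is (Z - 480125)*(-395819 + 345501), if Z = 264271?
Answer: 10861341572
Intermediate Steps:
(Z - 480125)*(-395819 + 345501) = (264271 - 480125)*(-395819 + 345501) = -215854*(-50318) = 10861341572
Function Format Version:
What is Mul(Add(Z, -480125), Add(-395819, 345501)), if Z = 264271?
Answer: 10861341572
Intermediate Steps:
Mul(Add(Z, -480125), Add(-395819, 345501)) = Mul(Add(264271, -480125), Add(-395819, 345501)) = Mul(-215854, -50318) = 10861341572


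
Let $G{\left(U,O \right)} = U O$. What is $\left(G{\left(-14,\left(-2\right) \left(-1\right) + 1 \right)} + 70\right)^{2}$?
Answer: $784$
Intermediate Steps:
$G{\left(U,O \right)} = O U$
$\left(G{\left(-14,\left(-2\right) \left(-1\right) + 1 \right)} + 70\right)^{2} = \left(\left(\left(-2\right) \left(-1\right) + 1\right) \left(-14\right) + 70\right)^{2} = \left(\left(2 + 1\right) \left(-14\right) + 70\right)^{2} = \left(3 \left(-14\right) + 70\right)^{2} = \left(-42 + 70\right)^{2} = 28^{2} = 784$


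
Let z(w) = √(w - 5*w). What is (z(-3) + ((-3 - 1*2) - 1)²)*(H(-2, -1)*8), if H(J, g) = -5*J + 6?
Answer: 4608 + 256*√3 ≈ 5051.4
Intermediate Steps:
H(J, g) = 6 - 5*J
z(w) = 2*√(-w) (z(w) = √(-4*w) = 2*√(-w))
(z(-3) + ((-3 - 1*2) - 1)²)*(H(-2, -1)*8) = (2*√(-1*(-3)) + ((-3 - 1*2) - 1)²)*((6 - 5*(-2))*8) = (2*√3 + ((-3 - 2) - 1)²)*((6 + 10)*8) = (2*√3 + (-5 - 1)²)*(16*8) = (2*√3 + (-6)²)*128 = (2*√3 + 36)*128 = (36 + 2*√3)*128 = 4608 + 256*√3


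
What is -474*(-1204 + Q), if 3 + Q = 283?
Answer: 437976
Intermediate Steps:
Q = 280 (Q = -3 + 283 = 280)
-474*(-1204 + Q) = -474*(-1204 + 280) = -474*(-924) = 437976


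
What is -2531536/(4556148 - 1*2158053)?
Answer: -361648/342585 ≈ -1.0556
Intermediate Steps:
-2531536/(4556148 - 1*2158053) = -2531536/(4556148 - 2158053) = -2531536/2398095 = -2531536*1/2398095 = -361648/342585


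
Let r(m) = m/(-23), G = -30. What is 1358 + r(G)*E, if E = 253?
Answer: 1688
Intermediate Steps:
r(m) = -m/23 (r(m) = m*(-1/23) = -m/23)
1358 + r(G)*E = 1358 - 1/23*(-30)*253 = 1358 + (30/23)*253 = 1358 + 330 = 1688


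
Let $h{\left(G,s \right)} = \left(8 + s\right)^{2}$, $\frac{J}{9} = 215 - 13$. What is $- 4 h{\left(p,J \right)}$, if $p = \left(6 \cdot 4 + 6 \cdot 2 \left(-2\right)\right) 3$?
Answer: $-13337104$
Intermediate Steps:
$p = 0$ ($p = \left(24 + 12 \left(-2\right)\right) 3 = \left(24 - 24\right) 3 = 0 \cdot 3 = 0$)
$J = 1818$ ($J = 9 \left(215 - 13\right) = 9 \cdot 202 = 1818$)
$- 4 h{\left(p,J \right)} = - 4 \left(8 + 1818\right)^{2} = - 4 \cdot 1826^{2} = \left(-4\right) 3334276 = -13337104$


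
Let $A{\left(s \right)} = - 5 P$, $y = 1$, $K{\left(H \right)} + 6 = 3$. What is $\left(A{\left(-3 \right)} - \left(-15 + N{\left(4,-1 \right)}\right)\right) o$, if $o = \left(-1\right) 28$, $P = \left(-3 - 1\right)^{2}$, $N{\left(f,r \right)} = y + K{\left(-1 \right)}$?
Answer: $1764$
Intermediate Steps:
$K{\left(H \right)} = -3$ ($K{\left(H \right)} = -6 + 3 = -3$)
$N{\left(f,r \right)} = -2$ ($N{\left(f,r \right)} = 1 - 3 = -2$)
$P = 16$ ($P = \left(-4\right)^{2} = 16$)
$A{\left(s \right)} = -80$ ($A{\left(s \right)} = \left(-5\right) 16 = -80$)
$o = -28$
$\left(A{\left(-3 \right)} - \left(-15 + N{\left(4,-1 \right)}\right)\right) o = \left(-80 + \left(15 - -2\right)\right) \left(-28\right) = \left(-80 + \left(15 + 2\right)\right) \left(-28\right) = \left(-80 + 17\right) \left(-28\right) = \left(-63\right) \left(-28\right) = 1764$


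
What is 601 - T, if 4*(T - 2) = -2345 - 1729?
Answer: 3235/2 ≈ 1617.5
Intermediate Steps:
T = -2033/2 (T = 2 + (-2345 - 1729)/4 = 2 + (1/4)*(-4074) = 2 - 2037/2 = -2033/2 ≈ -1016.5)
601 - T = 601 - 1*(-2033/2) = 601 + 2033/2 = 3235/2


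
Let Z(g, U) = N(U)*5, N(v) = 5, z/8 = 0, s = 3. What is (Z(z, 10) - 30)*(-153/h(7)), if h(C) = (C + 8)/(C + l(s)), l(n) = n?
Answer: 510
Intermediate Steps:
z = 0 (z = 8*0 = 0)
h(C) = (8 + C)/(3 + C) (h(C) = (C + 8)/(C + 3) = (8 + C)/(3 + C))
Z(g, U) = 25 (Z(g, U) = 5*5 = 25)
(Z(z, 10) - 30)*(-153/h(7)) = (25 - 30)*(-153*(3 + 7)/(8 + 7)) = -(-765)/(15/10) = -(-765)/((⅒)*15) = -(-765)/3/2 = -(-765)*2/3 = -5*(-102) = 510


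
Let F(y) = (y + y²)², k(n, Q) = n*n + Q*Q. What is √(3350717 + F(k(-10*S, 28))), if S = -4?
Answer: √32328779856317 ≈ 5.6858e+6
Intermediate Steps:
k(n, Q) = Q² + n² (k(n, Q) = n² + Q² = Q² + n²)
√(3350717 + F(k(-10*S, 28))) = √(3350717 + (28² + (-10*(-4))²)²*(1 + (28² + (-10*(-4))²))²) = √(3350717 + (784 + 40²)²*(1 + (784 + 40²))²) = √(3350717 + (784 + 1600)²*(1 + (784 + 1600))²) = √(3350717 + 2384²*(1 + 2384)²) = √(3350717 + 5683456*2385²) = √(3350717 + 5683456*5688225) = √(3350717 + 32328776505600) = √32328779856317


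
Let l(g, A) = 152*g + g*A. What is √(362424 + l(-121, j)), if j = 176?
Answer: 4*√20171 ≈ 568.10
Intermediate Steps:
l(g, A) = 152*g + A*g
√(362424 + l(-121, j)) = √(362424 - 121*(152 + 176)) = √(362424 - 121*328) = √(362424 - 39688) = √322736 = 4*√20171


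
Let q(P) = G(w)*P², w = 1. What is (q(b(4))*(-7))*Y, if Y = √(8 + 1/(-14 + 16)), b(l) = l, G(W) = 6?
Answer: -336*√34 ≈ -1959.2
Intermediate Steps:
q(P) = 6*P²
Y = √34/2 (Y = √(8 + 1/2) = √(8 + ½) = √(17/2) = √34/2 ≈ 2.9155)
(q(b(4))*(-7))*Y = ((6*4²)*(-7))*(√34/2) = ((6*16)*(-7))*(√34/2) = (96*(-7))*(√34/2) = -336*√34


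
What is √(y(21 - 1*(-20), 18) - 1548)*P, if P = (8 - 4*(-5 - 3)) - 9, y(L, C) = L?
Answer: 31*I*√1507 ≈ 1203.4*I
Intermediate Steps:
P = 31 (P = (8 - 4*(-8)) - 9 = (8 + 32) - 9 = 40 - 9 = 31)
√(y(21 - 1*(-20), 18) - 1548)*P = √((21 - 1*(-20)) - 1548)*31 = √((21 + 20) - 1548)*31 = √(41 - 1548)*31 = √(-1507)*31 = (I*√1507)*31 = 31*I*√1507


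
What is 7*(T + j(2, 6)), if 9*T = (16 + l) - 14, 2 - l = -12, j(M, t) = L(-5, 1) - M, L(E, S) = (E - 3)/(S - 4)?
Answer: 154/9 ≈ 17.111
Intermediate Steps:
L(E, S) = (-3 + E)/(-4 + S)
j(M, t) = 8/3 - M (j(M, t) = (-3 - 5)/(-4 + 1) - M = -8/(-3) - M = -1/3*(-8) - M = 8/3 - M)
l = 14 (l = 2 - 1*(-12) = 2 + 12 = 14)
T = 16/9 (T = ((16 + 14) - 14)/9 = (30 - 14)/9 = (1/9)*16 = 16/9 ≈ 1.7778)
7*(T + j(2, 6)) = 7*(16/9 + (8/3 - 1*2)) = 7*(16/9 + (8/3 - 2)) = 7*(16/9 + 2/3) = 7*(22/9) = 154/9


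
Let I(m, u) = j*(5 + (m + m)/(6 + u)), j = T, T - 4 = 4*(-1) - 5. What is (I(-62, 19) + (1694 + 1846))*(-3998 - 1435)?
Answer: -96158667/5 ≈ -1.9232e+7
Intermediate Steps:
T = -5 (T = 4 + (4*(-1) - 5) = 4 + (-4 - 5) = 4 - 9 = -5)
j = -5
I(m, u) = -25 - 10*m/(6 + u) (I(m, u) = -5*(5 + (m + m)/(6 + u)) = -5*(5 + (2*m)/(6 + u)) = -5*(5 + 2*m/(6 + u)) = -25 - 10*m/(6 + u))
(I(-62, 19) + (1694 + 1846))*(-3998 - 1435) = (5*(-30 - 5*19 - 2*(-62))/(6 + 19) + (1694 + 1846))*(-3998 - 1435) = (5*(-30 - 95 + 124)/25 + 3540)*(-5433) = (5*(1/25)*(-1) + 3540)*(-5433) = (-⅕ + 3540)*(-5433) = (17699/5)*(-5433) = -96158667/5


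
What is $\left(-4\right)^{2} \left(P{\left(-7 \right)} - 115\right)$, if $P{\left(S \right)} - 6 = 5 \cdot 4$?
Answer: $-1424$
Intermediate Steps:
$P{\left(S \right)} = 26$ ($P{\left(S \right)} = 6 + 5 \cdot 4 = 6 + 20 = 26$)
$\left(-4\right)^{2} \left(P{\left(-7 \right)} - 115\right) = \left(-4\right)^{2} \left(26 - 115\right) = 16 \left(-89\right) = -1424$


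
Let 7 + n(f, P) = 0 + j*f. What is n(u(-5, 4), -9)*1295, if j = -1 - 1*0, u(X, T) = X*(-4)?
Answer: -34965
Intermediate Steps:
u(X, T) = -4*X
j = -1 (j = -1 + 0 = -1)
n(f, P) = -7 - f (n(f, P) = -7 + (0 - f) = -7 - f)
n(u(-5, 4), -9)*1295 = (-7 - (-4)*(-5))*1295 = (-7 - 1*20)*1295 = (-7 - 20)*1295 = -27*1295 = -34965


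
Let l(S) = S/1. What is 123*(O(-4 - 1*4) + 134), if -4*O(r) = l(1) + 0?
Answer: 65805/4 ≈ 16451.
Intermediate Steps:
l(S) = S (l(S) = S*1 = S)
O(r) = -¼ (O(r) = -(1 + 0)/4 = -¼*1 = -¼)
123*(O(-4 - 1*4) + 134) = 123*(-¼ + 134) = 123*(535/4) = 65805/4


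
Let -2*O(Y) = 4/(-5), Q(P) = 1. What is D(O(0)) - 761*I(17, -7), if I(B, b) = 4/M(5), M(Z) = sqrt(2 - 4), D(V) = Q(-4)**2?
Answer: 1 + 1522*I*sqrt(2) ≈ 1.0 + 2152.4*I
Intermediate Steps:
O(Y) = 2/5 (O(Y) = -2/(-5) = -2*(-1)/5 = -1/2*(-4/5) = 2/5)
D(V) = 1 (D(V) = 1**2 = 1)
M(Z) = I*sqrt(2) (M(Z) = sqrt(-2) = I*sqrt(2))
I(B, b) = -2*I*sqrt(2) (I(B, b) = 4/((I*sqrt(2))) = 4*(-I*sqrt(2)/2) = -2*I*sqrt(2))
D(O(0)) - 761*I(17, -7) = 1 - (-1522)*I*sqrt(2) = 1 + 1522*I*sqrt(2)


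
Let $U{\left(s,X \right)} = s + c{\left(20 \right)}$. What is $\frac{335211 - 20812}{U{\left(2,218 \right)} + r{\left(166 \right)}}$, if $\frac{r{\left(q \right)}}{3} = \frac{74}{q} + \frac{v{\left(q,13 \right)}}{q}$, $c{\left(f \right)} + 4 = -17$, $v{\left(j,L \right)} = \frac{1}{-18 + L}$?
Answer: $- \frac{260951170}{14663} \approx -17797.0$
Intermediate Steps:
$c{\left(f \right)} = -21$ ($c{\left(f \right)} = -4 - 17 = -21$)
$U{\left(s,X \right)} = -21 + s$ ($U{\left(s,X \right)} = s - 21 = -21 + s$)
$r{\left(q \right)} = \frac{1107}{5 q}$ ($r{\left(q \right)} = 3 \left(\frac{74}{q} + \frac{1}{\left(-18 + 13\right) q}\right) = 3 \left(\frac{74}{q} + \frac{1}{\left(-5\right) q}\right) = 3 \left(\frac{74}{q} - \frac{1}{5 q}\right) = 3 \frac{369}{5 q} = \frac{1107}{5 q}$)
$\frac{335211 - 20812}{U{\left(2,218 \right)} + r{\left(166 \right)}} = \frac{335211 - 20812}{\left(-21 + 2\right) + \frac{1107}{5 \cdot 166}} = \frac{314399}{-19 + \frac{1107}{5} \cdot \frac{1}{166}} = \frac{314399}{-19 + \frac{1107}{830}} = \frac{314399}{- \frac{14663}{830}} = 314399 \left(- \frac{830}{14663}\right) = - \frac{260951170}{14663}$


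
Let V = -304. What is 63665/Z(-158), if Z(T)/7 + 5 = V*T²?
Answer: -9095/7589061 ≈ -0.0011984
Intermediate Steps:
Z(T) = -35 - 2128*T² (Z(T) = -35 + 7*(-304*T²) = -35 - 2128*T²)
63665/Z(-158) = 63665/(-35 - 2128*(-158)²) = 63665/(-35 - 2128*24964) = 63665/(-35 - 53123392) = 63665/(-53123427) = 63665*(-1/53123427) = -9095/7589061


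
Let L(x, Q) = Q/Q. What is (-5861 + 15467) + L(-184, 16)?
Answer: 9607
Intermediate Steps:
L(x, Q) = 1
(-5861 + 15467) + L(-184, 16) = (-5861 + 15467) + 1 = 9606 + 1 = 9607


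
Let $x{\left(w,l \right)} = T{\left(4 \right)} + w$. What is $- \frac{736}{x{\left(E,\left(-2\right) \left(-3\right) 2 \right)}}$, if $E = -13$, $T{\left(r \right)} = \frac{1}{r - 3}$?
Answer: $\frac{184}{3} \approx 61.333$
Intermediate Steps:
$T{\left(r \right)} = \frac{1}{-3 + r}$
$x{\left(w,l \right)} = 1 + w$ ($x{\left(w,l \right)} = \frac{1}{-3 + 4} + w = 1^{-1} + w = 1 + w$)
$- \frac{736}{x{\left(E,\left(-2\right) \left(-3\right) 2 \right)}} = - \frac{736}{1 - 13} = - \frac{736}{-12} = \left(-736\right) \left(- \frac{1}{12}\right) = \frac{184}{3}$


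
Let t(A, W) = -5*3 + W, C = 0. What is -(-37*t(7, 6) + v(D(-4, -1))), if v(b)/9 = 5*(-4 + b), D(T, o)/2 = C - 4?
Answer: 207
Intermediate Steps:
t(A, W) = -15 + W
D(T, o) = -8 (D(T, o) = 2*(0 - 4) = 2*(-4) = -8)
v(b) = -180 + 45*b (v(b) = 9*(5*(-4 + b)) = 9*(-20 + 5*b) = -180 + 45*b)
-(-37*t(7, 6) + v(D(-4, -1))) = -(-37*(-15 + 6) + (-180 + 45*(-8))) = -(-37*(-9) + (-180 - 360)) = -(333 - 540) = -1*(-207) = 207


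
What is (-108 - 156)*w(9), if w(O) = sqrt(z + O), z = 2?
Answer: -264*sqrt(11) ≈ -875.59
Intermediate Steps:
w(O) = sqrt(2 + O)
(-108 - 156)*w(9) = (-108 - 156)*sqrt(2 + 9) = -264*sqrt(11)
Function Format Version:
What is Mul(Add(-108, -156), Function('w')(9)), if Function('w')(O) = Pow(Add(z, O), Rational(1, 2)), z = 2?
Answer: Mul(-264, Pow(11, Rational(1, 2))) ≈ -875.59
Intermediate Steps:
Function('w')(O) = Pow(Add(2, O), Rational(1, 2))
Mul(Add(-108, -156), Function('w')(9)) = Mul(Add(-108, -156), Pow(Add(2, 9), Rational(1, 2))) = Mul(-264, Pow(11, Rational(1, 2)))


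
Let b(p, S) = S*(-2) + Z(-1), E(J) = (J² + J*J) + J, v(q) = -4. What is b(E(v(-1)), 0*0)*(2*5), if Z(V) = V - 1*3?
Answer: -40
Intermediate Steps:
Z(V) = -3 + V (Z(V) = V - 3 = -3 + V)
E(J) = J + 2*J² (E(J) = (J² + J²) + J = 2*J² + J = J + 2*J²)
b(p, S) = -4 - 2*S (b(p, S) = S*(-2) + (-3 - 1) = -2*S - 4 = -4 - 2*S)
b(E(v(-1)), 0*0)*(2*5) = (-4 - 0*0)*(2*5) = (-4 - 2*0)*10 = (-4 + 0)*10 = -4*10 = -40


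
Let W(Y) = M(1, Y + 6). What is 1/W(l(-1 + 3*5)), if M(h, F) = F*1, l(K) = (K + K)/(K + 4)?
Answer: 9/68 ≈ 0.13235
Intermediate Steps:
l(K) = 2*K/(4 + K) (l(K) = (2*K)/(4 + K) = 2*K/(4 + K))
M(h, F) = F
W(Y) = 6 + Y (W(Y) = Y + 6 = 6 + Y)
1/W(l(-1 + 3*5)) = 1/(6 + 2*(-1 + 3*5)/(4 + (-1 + 3*5))) = 1/(6 + 2*(-1 + 15)/(4 + (-1 + 15))) = 1/(6 + 2*14/(4 + 14)) = 1/(6 + 2*14/18) = 1/(6 + 2*14*(1/18)) = 1/(6 + 14/9) = 1/(68/9) = 9/68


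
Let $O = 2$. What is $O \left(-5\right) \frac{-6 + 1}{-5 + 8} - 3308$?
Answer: $- \frac{9874}{3} \approx -3291.3$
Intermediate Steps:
$O \left(-5\right) \frac{-6 + 1}{-5 + 8} - 3308 = 2 \left(-5\right) \frac{-6 + 1}{-5 + 8} - 3308 = - 10 \left(- \frac{5}{3}\right) - 3308 = - 10 \left(\left(-5\right) \frac{1}{3}\right) - 3308 = \left(-10\right) \left(- \frac{5}{3}\right) - 3308 = \frac{50}{3} - 3308 = - \frac{9874}{3}$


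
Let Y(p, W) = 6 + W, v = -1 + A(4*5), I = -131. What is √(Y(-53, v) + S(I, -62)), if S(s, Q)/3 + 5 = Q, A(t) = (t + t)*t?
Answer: 2*√151 ≈ 24.576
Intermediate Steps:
A(t) = 2*t² (A(t) = (2*t)*t = 2*t²)
S(s, Q) = -15 + 3*Q
v = 799 (v = -1 + 2*(4*5)² = -1 + 2*20² = -1 + 2*400 = -1 + 800 = 799)
√(Y(-53, v) + S(I, -62)) = √((6 + 799) + (-15 + 3*(-62))) = √(805 + (-15 - 186)) = √(805 - 201) = √604 = 2*√151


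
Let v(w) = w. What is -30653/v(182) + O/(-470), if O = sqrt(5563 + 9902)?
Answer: -4379/26 - sqrt(15465)/470 ≈ -168.69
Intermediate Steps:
O = sqrt(15465) ≈ 124.36
-30653/v(182) + O/(-470) = -30653/182 + sqrt(15465)/(-470) = -30653*1/182 + sqrt(15465)*(-1/470) = -4379/26 - sqrt(15465)/470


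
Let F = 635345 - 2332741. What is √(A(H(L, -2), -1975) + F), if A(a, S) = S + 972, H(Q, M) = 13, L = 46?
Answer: 3*I*√188711 ≈ 1303.2*I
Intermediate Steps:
A(a, S) = 972 + S
F = -1697396
√(A(H(L, -2), -1975) + F) = √((972 - 1975) - 1697396) = √(-1003 - 1697396) = √(-1698399) = 3*I*√188711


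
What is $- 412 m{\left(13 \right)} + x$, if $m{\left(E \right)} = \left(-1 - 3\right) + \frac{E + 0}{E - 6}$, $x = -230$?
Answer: $\frac{4570}{7} \approx 652.86$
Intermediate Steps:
$m{\left(E \right)} = -4 + \frac{E}{-6 + E}$
$- 412 m{\left(13 \right)} + x = - 412 \frac{3 \left(8 - 13\right)}{-6 + 13} - 230 = - 412 \frac{3 \left(8 - 13\right)}{7} - 230 = - 412 \cdot 3 \cdot \frac{1}{7} \left(-5\right) - 230 = \left(-412\right) \left(- \frac{15}{7}\right) - 230 = \frac{6180}{7} - 230 = \frac{4570}{7}$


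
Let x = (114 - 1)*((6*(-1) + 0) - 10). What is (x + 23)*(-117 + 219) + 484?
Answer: -181586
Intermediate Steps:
x = -1808 (x = 113*((-6 + 0) - 10) = 113*(-6 - 10) = 113*(-16) = -1808)
(x + 23)*(-117 + 219) + 484 = (-1808 + 23)*(-117 + 219) + 484 = -1785*102 + 484 = -182070 + 484 = -181586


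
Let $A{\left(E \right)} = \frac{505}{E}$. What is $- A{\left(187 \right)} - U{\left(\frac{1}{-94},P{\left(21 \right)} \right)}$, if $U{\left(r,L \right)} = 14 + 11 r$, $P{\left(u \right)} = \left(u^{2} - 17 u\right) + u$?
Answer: $- \frac{291505}{17578} \approx -16.584$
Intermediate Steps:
$P{\left(u \right)} = u^{2} - 16 u$
$- A{\left(187 \right)} - U{\left(\frac{1}{-94},P{\left(21 \right)} \right)} = - \frac{505}{187} - \left(14 + \frac{11}{-94}\right) = - \frac{505}{187} - \left(14 + 11 \left(- \frac{1}{94}\right)\right) = \left(-1\right) \frac{505}{187} - \left(14 - \frac{11}{94}\right) = - \frac{505}{187} - \frac{1305}{94} = - \frac{291505}{17578}$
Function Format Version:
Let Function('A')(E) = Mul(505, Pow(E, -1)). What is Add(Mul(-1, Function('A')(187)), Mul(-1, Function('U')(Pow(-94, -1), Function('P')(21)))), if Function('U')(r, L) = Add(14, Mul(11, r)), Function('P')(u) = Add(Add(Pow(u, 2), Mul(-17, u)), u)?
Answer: Rational(-291505, 17578) ≈ -16.584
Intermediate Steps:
Function('P')(u) = Add(Pow(u, 2), Mul(-16, u))
Add(Mul(-1, Function('A')(187)), Mul(-1, Function('U')(Pow(-94, -1), Function('P')(21)))) = Add(Mul(-1, Mul(505, Pow(187, -1))), Mul(-1, Add(14, Mul(11, Pow(-94, -1))))) = Add(Mul(-1, Mul(505, Rational(1, 187))), Mul(-1, Add(14, Mul(11, Rational(-1, 94))))) = Add(Mul(-1, Rational(505, 187)), Mul(-1, Add(14, Rational(-11, 94)))) = Add(Rational(-505, 187), Mul(-1, Rational(1305, 94))) = Add(Rational(-505, 187), Rational(-1305, 94)) = Rational(-291505, 17578)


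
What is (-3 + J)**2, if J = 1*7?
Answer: 16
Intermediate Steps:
J = 7
(-3 + J)**2 = (-3 + 7)**2 = 4**2 = 16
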